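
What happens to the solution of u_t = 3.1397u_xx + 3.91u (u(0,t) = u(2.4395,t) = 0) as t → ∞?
u → 0. Diffusion dominates reaction (r=3.91 < κπ²/L²≈5.21); solution decays.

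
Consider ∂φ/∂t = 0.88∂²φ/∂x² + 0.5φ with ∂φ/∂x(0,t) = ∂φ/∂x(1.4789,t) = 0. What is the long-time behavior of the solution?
As t → ∞, φ grows unboundedly. With Neumann BCs the constant mode has diffusion eigenvalue 0, so any r > 0 makes it grow like e^(0.5t); solution grows exponentially.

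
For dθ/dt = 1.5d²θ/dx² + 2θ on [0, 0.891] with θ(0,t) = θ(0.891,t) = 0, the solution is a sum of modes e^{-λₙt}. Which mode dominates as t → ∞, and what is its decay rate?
Eigenvalues: λₙ = 1.5n²π²/0.891² - 2.
First three modes:
  n=1: λ₁ = 1.5π²/0.891² - 2 ≈ 16.648
  n=2: λ₂ = 6π²/0.891² - 2 ≈ 72.593
  n=3: λ₃ = 13.5π²/0.891² - 2 ≈ 165.833
Since 1.5π²/0.891² ≈ 18.648 > 2, all λₙ > 0.
The n=1 mode decays slowest → dominates as t → ∞.
Asymptotic: θ ~ c₁ sin(πx/0.891) e^{-λ₁t} with decay rate λ₁ ≈ 16.648.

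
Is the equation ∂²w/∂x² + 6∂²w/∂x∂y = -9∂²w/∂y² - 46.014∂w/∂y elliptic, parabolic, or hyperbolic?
Rewriting in standard form: ∂²w/∂x² + 6∂²w/∂x∂y + 9∂²w/∂y² + 46.014∂w/∂y = 0. Computing B² - 4AC with A = 1, B = 6, C = 9: discriminant = 0 (zero). Answer: parabolic.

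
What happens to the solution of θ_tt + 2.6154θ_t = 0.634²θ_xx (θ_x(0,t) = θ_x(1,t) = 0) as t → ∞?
θ → constant (steady state). Damping (γ=2.6154) dissipates the nonconstant modes; with Neumann BCs the spatial average obeys M''+γM'=0 and tends to a finite limit.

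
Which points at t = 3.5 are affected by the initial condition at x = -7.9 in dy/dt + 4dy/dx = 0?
At x = 6.1. The characteristic carries data from (-7.9, 0) to (6.1, 3.5).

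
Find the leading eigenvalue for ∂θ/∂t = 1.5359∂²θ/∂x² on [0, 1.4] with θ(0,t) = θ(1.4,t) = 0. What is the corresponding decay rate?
Eigenvalues: λₙ = 1.5359n²π²/1.4².
First three modes:
  n=1: λ₁ = 1.5359π²/1.4² ≈ 7.734
  n=2: λ₂ = 6.1436π²/1.4² ≈ 30.936 (4× faster decay)
  n=3: λ₃ = 13.8231π²/1.4² ≈ 69.606 (9× faster decay)
As t → ∞, higher modes decay exponentially faster. The n=1 mode dominates: θ ~ c₁ sin(πx/1.4) e^{-λ₁t}.
Decay rate: λ₁ = 1.5359π²/1.4² ≈ 7.734.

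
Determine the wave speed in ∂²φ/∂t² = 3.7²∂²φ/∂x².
Speed = 3.7. Information travels along characteristics x = x₀ ± 3.7t.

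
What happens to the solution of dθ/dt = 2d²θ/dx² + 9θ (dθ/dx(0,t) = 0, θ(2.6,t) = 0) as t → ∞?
θ grows unboundedly. Reaction dominates diffusion (r=9 > κπ²/(4L²)≈0.73); solution grows exponentially.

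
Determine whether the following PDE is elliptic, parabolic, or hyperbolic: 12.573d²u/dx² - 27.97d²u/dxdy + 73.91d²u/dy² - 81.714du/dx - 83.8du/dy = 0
Coefficients: A = 12.573, B = -27.97, C = 73.91. B² - 4AC = -2934.76082, which is negative, so the equation is elliptic.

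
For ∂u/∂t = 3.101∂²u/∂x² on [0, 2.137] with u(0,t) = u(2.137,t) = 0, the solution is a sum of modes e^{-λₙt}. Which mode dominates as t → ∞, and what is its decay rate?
Eigenvalues: λₙ = 3.101n²π²/2.137².
First three modes:
  n=1: λ₁ = 3.101π²/2.137² ≈ 6.702
  n=2: λ₂ = 12.404π²/2.137² ≈ 26.807 (4× faster decay)
  n=3: λ₃ = 27.909π²/2.137² ≈ 60.316 (9× faster decay)
As t → ∞, higher modes decay exponentially faster. The n=1 mode dominates: u ~ c₁ sin(πx/2.137) e^{-λ₁t}.
Decay rate: λ₁ = 3.101π²/2.137² ≈ 6.702.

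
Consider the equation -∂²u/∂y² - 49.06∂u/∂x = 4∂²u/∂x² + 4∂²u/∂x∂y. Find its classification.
Rewriting in standard form: -4∂²u/∂x² - 4∂²u/∂x∂y - ∂²u/∂y² - 49.06∂u/∂x = 0. Parabolic. (A = -4, B = -4, C = -1 gives B² - 4AC = 0.)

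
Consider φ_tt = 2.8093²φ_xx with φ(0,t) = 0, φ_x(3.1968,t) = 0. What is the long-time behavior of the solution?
As t → ∞, φ oscillates (no decay). Energy is conserved; the solution oscillates indefinitely as standing waves.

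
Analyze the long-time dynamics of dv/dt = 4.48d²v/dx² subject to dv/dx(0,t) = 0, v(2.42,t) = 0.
Long-time behavior: v → 0. Heat escapes through the Dirichlet boundary.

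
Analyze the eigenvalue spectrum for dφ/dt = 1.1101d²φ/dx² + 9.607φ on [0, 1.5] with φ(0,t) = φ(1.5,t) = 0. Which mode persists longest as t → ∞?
Eigenvalues: λₙ = 1.1101n²π²/1.5² - 9.607.
First three modes:
  n=1: λ₁ = 1.1101π²/1.5² - 9.607 ≈ -4.738
  n=2: λ₂ = 4.4404π²/1.5² - 9.607 ≈ 9.871
  n=3: λ₃ = 9.9909π²/1.5² - 9.607 ≈ 34.218
Since 1.1101π²/1.5² ≈ 4.869 < 9.607, λ₁ < 0.
The n=1 mode grows fastest (−λₙ is largest for n=1) → dominates.
Asymptotic: φ ~ c₁ sin(πx/1.5) e^{4.738t} (exponential growth at rate −λ₁ ≈ 4.738).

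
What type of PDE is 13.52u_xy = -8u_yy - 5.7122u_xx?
Rewriting in standard form: 5.7122u_xx + 13.52u_xy + 8u_yy = 0. With A = 5.7122, B = 13.52, C = 8, the discriminant is 0. This is a parabolic PDE.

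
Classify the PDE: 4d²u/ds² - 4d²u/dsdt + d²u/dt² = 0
A = 4, B = -4, C = 1. Discriminant B² - 4AC = 0. Since 0 = 0, parabolic.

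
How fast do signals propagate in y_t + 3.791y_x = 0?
Speed = 3.791. Information travels along x - 3.791t = const (rightward).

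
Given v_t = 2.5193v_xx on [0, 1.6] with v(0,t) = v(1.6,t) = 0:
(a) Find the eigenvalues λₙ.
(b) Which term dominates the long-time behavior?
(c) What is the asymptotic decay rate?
Eigenvalues: λₙ = 2.5193n²π²/1.6².
First three modes:
  n=1: λ₁ = 2.5193π²/1.6² ≈ 9.713
  n=2: λ₂ = 10.0772π²/1.6² ≈ 38.851 (4× faster decay)
  n=3: λ₃ = 22.6737π²/1.6² ≈ 87.414 (9× faster decay)
As t → ∞, higher modes decay exponentially faster. The n=1 mode dominates: v ~ c₁ sin(πx/1.6) e^{-λ₁t}.
Decay rate: λ₁ = 2.5193π²/1.6² ≈ 9.713.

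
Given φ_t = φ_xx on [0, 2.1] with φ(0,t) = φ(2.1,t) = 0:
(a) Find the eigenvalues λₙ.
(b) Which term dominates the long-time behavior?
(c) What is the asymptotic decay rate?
Eigenvalues: λₙ = n²π²/2.1².
First three modes:
  n=1: λ₁ = π²/2.1² ≈ 2.238
  n=2: λ₂ = 4π²/2.1² ≈ 8.952 (4× faster decay)
  n=3: λ₃ = 9π²/2.1² ≈ 20.142 (9× faster decay)
As t → ∞, higher modes decay exponentially faster. The n=1 mode dominates: φ ~ c₁ sin(πx/2.1) e^{-λ₁t}.
Decay rate: λ₁ = π²/2.1² ≈ 2.238.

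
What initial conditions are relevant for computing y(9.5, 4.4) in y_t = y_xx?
The entire real line. The heat equation has infinite propagation speed: any initial disturbance instantly affects all points (though exponentially small far away).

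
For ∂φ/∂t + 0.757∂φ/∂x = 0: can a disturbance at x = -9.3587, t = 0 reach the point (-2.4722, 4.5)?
No. Only data at x = -5.8787 affects (-2.4722, 4.5). Advection has one-way propagation along characteristics.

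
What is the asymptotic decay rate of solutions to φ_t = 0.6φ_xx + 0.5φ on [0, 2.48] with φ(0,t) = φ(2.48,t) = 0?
Eigenvalues: λₙ = 0.6n²π²/2.48² - 0.5.
First three modes:
  n=1: λ₁ = 0.6π²/2.48² - 0.5 ≈ 0.463
  n=2: λ₂ = 2.4π²/2.48² - 0.5 ≈ 3.351
  n=3: λ₃ = 5.4π²/2.48² - 0.5 ≈ 8.165
Since 0.6π²/2.48² ≈ 0.963 > 0.5, all λₙ > 0.
The n=1 mode decays slowest → dominates as t → ∞.
Asymptotic: φ ~ c₁ sin(πx/2.48) e^{-λ₁t} with decay rate λ₁ ≈ 0.463.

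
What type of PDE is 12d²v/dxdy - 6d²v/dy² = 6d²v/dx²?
Rewriting in standard form: -6d²v/dx² + 12d²v/dxdy - 6d²v/dy² = 0. With A = -6, B = 12, C = -6, the discriminant is 0. This is a parabolic PDE.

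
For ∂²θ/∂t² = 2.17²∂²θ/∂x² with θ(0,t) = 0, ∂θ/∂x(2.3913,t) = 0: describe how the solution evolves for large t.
θ oscillates (no decay). Energy is conserved; the solution oscillates indefinitely as standing waves.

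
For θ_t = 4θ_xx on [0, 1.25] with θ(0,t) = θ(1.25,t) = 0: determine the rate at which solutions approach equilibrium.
Eigenvalues: λₙ = 4n²π²/1.25².
First three modes:
  n=1: λ₁ = 4π²/1.25² ≈ 25.266
  n=2: λ₂ = 16π²/1.25² ≈ 101.065 (4× faster decay)
  n=3: λ₃ = 36π²/1.25² ≈ 227.396 (9× faster decay)
As t → ∞, higher modes decay exponentially faster. The n=1 mode dominates: θ ~ c₁ sin(πx/1.25) e^{-λ₁t}.
Decay rate: λ₁ = 4π²/1.25² ≈ 25.266.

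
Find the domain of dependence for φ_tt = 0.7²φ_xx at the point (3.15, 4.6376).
Domain of dependence: [-0.09632, 6.39632]. Signals travel at speed 0.7, so data within |x - 3.15| ≤ 0.7·4.6376 = 3.24632 can reach the point.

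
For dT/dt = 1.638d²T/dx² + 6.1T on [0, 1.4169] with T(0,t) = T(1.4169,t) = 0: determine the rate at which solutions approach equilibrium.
Eigenvalues: λₙ = 1.638n²π²/1.4169² - 6.1.
First three modes:
  n=1: λ₁ = 1.638π²/1.4169² - 6.1 ≈ 1.953
  n=2: λ₂ = 6.552π²/1.4169² - 6.1 ≈ 26.11
  n=3: λ₃ = 14.742π²/1.4169² - 6.1 ≈ 66.373
Since 1.638π²/1.4169² ≈ 8.053 > 6.1, all λₙ > 0.
The n=1 mode decays slowest → dominates as t → ∞.
Asymptotic: T ~ c₁ sin(πx/1.4169) e^{-λ₁t} with decay rate λ₁ ≈ 1.953.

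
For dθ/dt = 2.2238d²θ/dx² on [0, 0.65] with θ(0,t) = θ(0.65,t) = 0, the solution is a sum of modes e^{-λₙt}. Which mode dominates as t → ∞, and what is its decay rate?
Eigenvalues: λₙ = 2.2238n²π²/0.65².
First three modes:
  n=1: λ₁ = 2.2238π²/0.65² ≈ 51.948
  n=2: λ₂ = 8.8952π²/0.65² ≈ 207.792 (4× faster decay)
  n=3: λ₃ = 20.0142π²/0.65² ≈ 467.532 (9× faster decay)
As t → ∞, higher modes decay exponentially faster. The n=1 mode dominates: θ ~ c₁ sin(πx/0.65) e^{-λ₁t}.
Decay rate: λ₁ = 2.2238π²/0.65² ≈ 51.948.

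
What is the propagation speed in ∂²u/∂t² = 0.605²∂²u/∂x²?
Speed = 0.605. Information travels along characteristics x = x₀ ± 0.605t.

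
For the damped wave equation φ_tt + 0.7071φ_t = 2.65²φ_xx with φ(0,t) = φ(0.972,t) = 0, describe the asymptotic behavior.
φ → 0. Damping (γ=0.7071) dissipates energy; oscillations decay exponentially.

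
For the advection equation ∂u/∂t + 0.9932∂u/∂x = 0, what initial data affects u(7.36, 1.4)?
A single point: x = 5.96952. The characteristic through (7.36, 1.4) is x - 0.9932t = const, so x = 7.36 - 0.9932·1.4 = 5.96952.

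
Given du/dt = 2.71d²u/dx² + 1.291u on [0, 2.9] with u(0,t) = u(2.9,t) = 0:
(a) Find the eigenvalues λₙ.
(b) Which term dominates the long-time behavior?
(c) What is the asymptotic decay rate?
Eigenvalues: λₙ = 2.71n²π²/2.9² - 1.291.
First three modes:
  n=1: λ₁ = 2.71π²/2.9² - 1.291 ≈ 1.889
  n=2: λ₂ = 10.84π²/2.9² - 1.291 ≈ 11.43
  n=3: λ₃ = 24.39π²/2.9² - 1.291 ≈ 27.332
Since 2.71π²/2.9² ≈ 3.18 > 1.291, all λₙ > 0.
The n=1 mode decays slowest → dominates as t → ∞.
Asymptotic: u ~ c₁ sin(πx/2.9) e^{-λ₁t} with decay rate λ₁ ≈ 1.889.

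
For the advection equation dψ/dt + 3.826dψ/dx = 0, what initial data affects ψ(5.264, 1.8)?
A single point: x = -1.6228. The characteristic through (5.264, 1.8) is x - 3.826t = const, so x = 5.264 - 3.826·1.8 = -1.6228.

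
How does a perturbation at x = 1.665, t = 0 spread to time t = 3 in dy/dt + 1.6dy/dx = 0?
At x = 6.465. The characteristic carries data from (1.665, 0) to (6.465, 3).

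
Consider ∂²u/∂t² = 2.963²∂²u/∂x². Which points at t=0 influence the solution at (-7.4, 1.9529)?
Domain of dependence: [-13.1864427, -1.6135573]. Signals travel at speed 2.963, so data within |x - -7.4| ≤ 2.963·1.9529 = 5.7864427 can reach the point.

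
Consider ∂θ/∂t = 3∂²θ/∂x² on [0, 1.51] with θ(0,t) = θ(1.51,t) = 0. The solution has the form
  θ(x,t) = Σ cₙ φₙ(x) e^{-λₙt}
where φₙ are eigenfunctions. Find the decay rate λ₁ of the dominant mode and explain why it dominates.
Eigenvalues: λₙ = 3n²π²/1.51².
First three modes:
  n=1: λ₁ = 3π²/1.51² ≈ 12.986
  n=2: λ₂ = 12π²/1.51² ≈ 51.943 (4× faster decay)
  n=3: λ₃ = 27π²/1.51² ≈ 116.872 (9× faster decay)
As t → ∞, higher modes decay exponentially faster. The n=1 mode dominates: θ ~ c₁ sin(πx/1.51) e^{-λ₁t}.
Decay rate: λ₁ = 3π²/1.51² ≈ 12.986.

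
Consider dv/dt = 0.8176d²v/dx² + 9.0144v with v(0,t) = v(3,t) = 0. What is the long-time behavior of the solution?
As t → ∞, v grows unboundedly. Reaction dominates diffusion (r=9.0144 > κπ²/L²≈0.9); solution grows exponentially.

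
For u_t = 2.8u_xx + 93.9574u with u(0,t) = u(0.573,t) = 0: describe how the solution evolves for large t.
u grows unboundedly. Reaction dominates diffusion (r=93.9574 > κπ²/L²≈84.17); solution grows exponentially.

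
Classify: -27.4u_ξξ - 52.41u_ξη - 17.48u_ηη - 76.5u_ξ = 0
Hyperbolic (discriminant = 831.0001).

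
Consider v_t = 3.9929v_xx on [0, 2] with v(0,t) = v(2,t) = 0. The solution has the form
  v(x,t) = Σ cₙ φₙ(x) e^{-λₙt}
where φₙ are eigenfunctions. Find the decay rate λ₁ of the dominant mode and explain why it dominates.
Eigenvalues: λₙ = 3.9929n²π²/2².
First three modes:
  n=1: λ₁ = 3.9929π²/2² ≈ 9.852
  n=2: λ₂ = 15.9716π²/2² ≈ 39.408 (4× faster decay)
  n=3: λ₃ = 35.9361π²/2² ≈ 88.669 (9× faster decay)
As t → ∞, higher modes decay exponentially faster. The n=1 mode dominates: v ~ c₁ sin(πx/2) e^{-λ₁t}.
Decay rate: λ₁ = 3.9929π²/2² ≈ 9.852.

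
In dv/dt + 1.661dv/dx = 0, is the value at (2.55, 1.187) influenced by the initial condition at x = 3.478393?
No. Only data at x = 0.578393 affects (2.55, 1.187). Advection has one-way propagation along characteristics.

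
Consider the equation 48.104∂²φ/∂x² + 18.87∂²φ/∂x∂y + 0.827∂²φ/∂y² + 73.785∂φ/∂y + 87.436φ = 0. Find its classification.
Hyperbolic. (A = 48.104, B = 18.87, C = 0.827 gives B² - 4AC = 196.948868.)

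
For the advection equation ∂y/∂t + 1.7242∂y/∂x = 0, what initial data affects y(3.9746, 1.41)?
A single point: x = 1.543478. The characteristic through (3.9746, 1.41) is x - 1.7242t = const, so x = 3.9746 - 1.7242·1.41 = 1.543478.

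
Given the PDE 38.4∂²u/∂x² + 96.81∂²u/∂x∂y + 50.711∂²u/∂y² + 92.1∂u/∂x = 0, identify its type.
The second-order coefficients are A = 38.4, B = 96.81, C = 50.711. Since B² - 4AC = 1582.9665 > 0, this is a hyperbolic PDE.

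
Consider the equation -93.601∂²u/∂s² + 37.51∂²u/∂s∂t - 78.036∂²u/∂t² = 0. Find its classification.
Elliptic. (A = -93.601, B = 37.51, C = -78.036 gives B² - 4AC = -27809.990444.)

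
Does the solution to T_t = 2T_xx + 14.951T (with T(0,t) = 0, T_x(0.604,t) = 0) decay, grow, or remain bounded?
T grows unboundedly. Reaction dominates diffusion (r=14.951 > κπ²/(4L²)≈13.53); solution grows exponentially.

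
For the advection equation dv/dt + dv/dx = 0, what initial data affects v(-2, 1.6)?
A single point: x = -3.6. The characteristic through (-2, 1.6) is x - 1t = const, so x = -2 - 1·1.6 = -3.6.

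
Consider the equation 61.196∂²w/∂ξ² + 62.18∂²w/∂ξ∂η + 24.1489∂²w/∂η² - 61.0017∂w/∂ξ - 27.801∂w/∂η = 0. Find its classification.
Elliptic. (A = 61.196, B = 62.18, C = 24.1489 gives B² - 4AC = -2044.9119376.)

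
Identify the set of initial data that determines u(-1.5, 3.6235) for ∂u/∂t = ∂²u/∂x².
The entire real line. The heat equation has infinite propagation speed: any initial disturbance instantly affects all points (though exponentially small far away).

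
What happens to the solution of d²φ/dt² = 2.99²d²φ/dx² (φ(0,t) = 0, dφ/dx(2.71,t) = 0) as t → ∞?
φ oscillates (no decay). Energy is conserved; the solution oscillates indefinitely as standing waves.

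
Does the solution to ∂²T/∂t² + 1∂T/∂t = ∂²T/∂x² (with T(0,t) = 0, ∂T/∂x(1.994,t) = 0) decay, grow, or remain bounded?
T → 0. Damping (γ=1) dissipates energy; oscillations decay exponentially.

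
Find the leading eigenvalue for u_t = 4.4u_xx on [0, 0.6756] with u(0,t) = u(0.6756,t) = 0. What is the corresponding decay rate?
Eigenvalues: λₙ = 4.4n²π²/0.6756².
First three modes:
  n=1: λ₁ = 4.4π²/0.6756² ≈ 95.142
  n=2: λ₂ = 17.6π²/0.6756² ≈ 380.569 (4× faster decay)
  n=3: λ₃ = 39.6π²/0.6756² ≈ 856.28 (9× faster decay)
As t → ∞, higher modes decay exponentially faster. The n=1 mode dominates: u ~ c₁ sin(πx/0.6756) e^{-λ₁t}.
Decay rate: λ₁ = 4.4π²/0.6756² ≈ 95.142.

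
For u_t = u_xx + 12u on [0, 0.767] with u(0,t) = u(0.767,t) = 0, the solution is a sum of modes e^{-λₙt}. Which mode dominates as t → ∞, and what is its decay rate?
Eigenvalues: λₙ = n²π²/0.767² - 12.
First three modes:
  n=1: λ₁ = π²/0.767² - 12 ≈ 4.777
  n=2: λ₂ = 4π²/0.767² - 12 ≈ 55.107
  n=3: λ₃ = 9π²/0.767² - 12 ≈ 138.991
Since π²/0.767² ≈ 16.777 > 12, all λₙ > 0.
The n=1 mode decays slowest → dominates as t → ∞.
Asymptotic: u ~ c₁ sin(πx/0.767) e^{-λ₁t} with decay rate λ₁ ≈ 4.777.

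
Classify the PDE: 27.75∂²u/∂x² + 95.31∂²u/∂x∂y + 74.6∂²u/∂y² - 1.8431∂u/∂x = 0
A = 27.75, B = 95.31, C = 74.6. Discriminant B² - 4AC = 803.3961. Since 803.3961 > 0, hyperbolic.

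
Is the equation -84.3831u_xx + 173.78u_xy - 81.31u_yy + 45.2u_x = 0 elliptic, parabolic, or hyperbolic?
Computing B² - 4AC with A = -84.3831, B = 173.78, C = -81.31: discriminant = 2754.728956 (positive). Answer: hyperbolic.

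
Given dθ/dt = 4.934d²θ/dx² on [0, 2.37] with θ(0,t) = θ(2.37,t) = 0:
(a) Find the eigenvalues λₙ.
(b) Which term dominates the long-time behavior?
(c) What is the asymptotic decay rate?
Eigenvalues: λₙ = 4.934n²π²/2.37².
First three modes:
  n=1: λ₁ = 4.934π²/2.37² ≈ 8.67
  n=2: λ₂ = 19.736π²/2.37² ≈ 34.679 (4× faster decay)
  n=3: λ₃ = 44.406π²/2.37² ≈ 78.027 (9× faster decay)
As t → ∞, higher modes decay exponentially faster. The n=1 mode dominates: θ ~ c₁ sin(πx/2.37) e^{-λ₁t}.
Decay rate: λ₁ = 4.934π²/2.37² ≈ 8.67.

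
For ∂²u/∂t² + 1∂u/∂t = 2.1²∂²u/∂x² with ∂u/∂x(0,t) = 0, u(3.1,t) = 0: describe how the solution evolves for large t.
u → 0. Damping (γ=1) dissipates energy; oscillations decay exponentially.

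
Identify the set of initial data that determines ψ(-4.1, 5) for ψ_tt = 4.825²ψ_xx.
Domain of dependence: [-28.225, 20.025]. Signals travel at speed 4.825, so data within |x - -4.1| ≤ 4.825·5 = 24.125 can reach the point.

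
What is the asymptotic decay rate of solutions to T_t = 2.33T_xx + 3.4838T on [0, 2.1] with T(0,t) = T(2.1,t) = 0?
Eigenvalues: λₙ = 2.33n²π²/2.1² - 3.4838.
First three modes:
  n=1: λ₁ = 2.33π²/2.1² - 3.4838 ≈ 1.731
  n=2: λ₂ = 9.32π²/2.1² - 3.4838 ≈ 17.374
  n=3: λ₃ = 20.97π²/2.1² - 3.4838 ≈ 43.447
Since 2.33π²/2.1² ≈ 5.215 > 3.4838, all λₙ > 0.
The n=1 mode decays slowest → dominates as t → ∞.
Asymptotic: T ~ c₁ sin(πx/2.1) e^{-λ₁t} with decay rate λ₁ ≈ 1.731.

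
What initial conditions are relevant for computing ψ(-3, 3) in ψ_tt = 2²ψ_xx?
Domain of dependence: [-9, 3]. Signals travel at speed 2, so data within |x - -3| ≤ 2·3 = 6 can reach the point.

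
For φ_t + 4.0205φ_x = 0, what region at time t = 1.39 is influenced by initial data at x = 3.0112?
At x = 8.599695. The characteristic carries data from (3.0112, 0) to (8.599695, 1.39).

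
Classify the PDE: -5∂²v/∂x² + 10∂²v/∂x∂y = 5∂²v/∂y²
Rewriting in standard form: -5∂²v/∂x² + 10∂²v/∂x∂y - 5∂²v/∂y² = 0. A = -5, B = 10, C = -5. Discriminant B² - 4AC = 0. Since 0 = 0, parabolic.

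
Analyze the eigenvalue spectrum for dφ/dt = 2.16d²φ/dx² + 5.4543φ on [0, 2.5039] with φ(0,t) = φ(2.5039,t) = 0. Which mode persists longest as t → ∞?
Eigenvalues: λₙ = 2.16n²π²/2.5039² - 5.4543.
First three modes:
  n=1: λ₁ = 2.16π²/2.5039² - 5.4543 ≈ -2.054
  n=2: λ₂ = 8.64π²/2.5039² - 5.4543 ≈ 8.147
  n=3: λ₃ = 19.44π²/2.5039² - 5.4543 ≈ 25.149
Since 2.16π²/2.5039² ≈ 3.4 < 5.4543, λ₁ < 0.
The n=1 mode grows fastest (−λₙ is largest for n=1) → dominates.
Asymptotic: φ ~ c₁ sin(πx/2.5039) e^{2.054t} (exponential growth at rate −λ₁ ≈ 2.054).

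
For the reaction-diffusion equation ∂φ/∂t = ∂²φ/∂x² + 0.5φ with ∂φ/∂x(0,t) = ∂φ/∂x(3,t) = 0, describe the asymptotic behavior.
φ grows unboundedly. With Neumann BCs the constant mode has diffusion eigenvalue 0, so any r > 0 makes it grow like e^(0.5t); solution grows exponentially.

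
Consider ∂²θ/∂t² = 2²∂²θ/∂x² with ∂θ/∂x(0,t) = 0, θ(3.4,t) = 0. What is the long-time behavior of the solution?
As t → ∞, θ oscillates (no decay). Energy is conserved; the solution oscillates indefinitely as standing waves.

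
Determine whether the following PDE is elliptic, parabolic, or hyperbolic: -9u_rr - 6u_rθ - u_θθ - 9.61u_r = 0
Coefficients: A = -9, B = -6, C = -1. B² - 4AC = 0, which is zero, so the equation is parabolic.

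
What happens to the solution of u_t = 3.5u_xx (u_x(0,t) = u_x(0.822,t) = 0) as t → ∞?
u → constant (steady state). Heat is conserved (no flux at boundaries); solution approaches the spatial average.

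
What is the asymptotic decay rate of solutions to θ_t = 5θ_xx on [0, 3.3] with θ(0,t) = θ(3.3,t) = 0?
Eigenvalues: λₙ = 5n²π²/3.3².
First three modes:
  n=1: λ₁ = 5π²/3.3² ≈ 4.531
  n=2: λ₂ = 20π²/3.3² ≈ 18.126 (4× faster decay)
  n=3: λ₃ = 45π²/3.3² ≈ 40.783 (9× faster decay)
As t → ∞, higher modes decay exponentially faster. The n=1 mode dominates: θ ~ c₁ sin(πx/3.3) e^{-λ₁t}.
Decay rate: λ₁ = 5π²/3.3² ≈ 4.531.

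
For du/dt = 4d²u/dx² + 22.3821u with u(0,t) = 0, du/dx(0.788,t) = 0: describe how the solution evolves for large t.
u grows unboundedly. Reaction dominates diffusion (r=22.3821 > κπ²/(4L²)≈15.89); solution grows exponentially.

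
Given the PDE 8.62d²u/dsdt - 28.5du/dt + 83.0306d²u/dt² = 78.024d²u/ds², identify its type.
Rewriting in standard form: -78.024d²u/ds² + 8.62d²u/dsdt + 83.0306d²u/dt² - 28.5du/dt = 0. The second-order coefficients are A = -78.024, B = 8.62, C = 83.0306. Since B² - 4AC = 25987.8225376 > 0, this is a hyperbolic PDE.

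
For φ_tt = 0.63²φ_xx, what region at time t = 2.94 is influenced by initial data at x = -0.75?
Domain of influence: [-2.6022, 1.1022]. Data at x = -0.75 spreads outward at speed 0.63.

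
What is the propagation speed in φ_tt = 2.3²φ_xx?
Speed = 2.3. Information travels along characteristics x = x₀ ± 2.3t.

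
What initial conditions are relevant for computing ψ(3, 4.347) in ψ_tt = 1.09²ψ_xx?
Domain of dependence: [-1.73823, 7.73823]. Signals travel at speed 1.09, so data within |x - 3| ≤ 1.09·4.347 = 4.73823 can reach the point.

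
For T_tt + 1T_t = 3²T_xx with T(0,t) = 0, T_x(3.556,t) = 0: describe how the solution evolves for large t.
T → 0. Damping (γ=1) dissipates energy; oscillations decay exponentially.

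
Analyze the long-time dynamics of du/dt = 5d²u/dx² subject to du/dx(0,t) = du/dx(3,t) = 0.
Long-time behavior: u → constant (steady state). Heat is conserved (no flux at boundaries); solution approaches the spatial average.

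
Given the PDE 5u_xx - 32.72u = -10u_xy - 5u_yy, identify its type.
Rewriting in standard form: 5u_xx + 10u_xy + 5u_yy - 32.72u = 0. The second-order coefficients are A = 5, B = 10, C = 5. Since B² - 4AC = 0 = 0, this is a parabolic PDE.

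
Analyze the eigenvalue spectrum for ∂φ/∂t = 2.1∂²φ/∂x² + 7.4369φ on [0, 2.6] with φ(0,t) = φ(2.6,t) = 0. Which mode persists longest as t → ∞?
Eigenvalues: λₙ = 2.1n²π²/2.6² - 7.4369.
First three modes:
  n=1: λ₁ = 2.1π²/2.6² - 7.4369 ≈ -4.371
  n=2: λ₂ = 8.4π²/2.6² - 7.4369 ≈ 4.827
  n=3: λ₃ = 18.9π²/2.6² - 7.4369 ≈ 20.157
Since 2.1π²/2.6² ≈ 3.066 < 7.4369, λ₁ < 0.
The n=1 mode grows fastest (−λₙ is largest for n=1) → dominates.
Asymptotic: φ ~ c₁ sin(πx/2.6) e^{4.371t} (exponential growth at rate −λ₁ ≈ 4.371).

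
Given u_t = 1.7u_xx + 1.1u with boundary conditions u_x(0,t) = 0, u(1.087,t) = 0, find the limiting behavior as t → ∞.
u → 0. Diffusion dominates reaction (r=1.1 < κπ²/(4L²)≈3.55); solution decays.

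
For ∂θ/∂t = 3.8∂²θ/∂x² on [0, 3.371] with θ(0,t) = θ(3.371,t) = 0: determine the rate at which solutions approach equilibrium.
Eigenvalues: λₙ = 3.8n²π²/3.371².
First three modes:
  n=1: λ₁ = 3.8π²/3.371² ≈ 3.3
  n=2: λ₂ = 15.2π²/3.371² ≈ 13.202 (4× faster decay)
  n=3: λ₃ = 34.2π²/3.371² ≈ 29.704 (9× faster decay)
As t → ∞, higher modes decay exponentially faster. The n=1 mode dominates: θ ~ c₁ sin(πx/3.371) e^{-λ₁t}.
Decay rate: λ₁ = 3.8π²/3.371² ≈ 3.3.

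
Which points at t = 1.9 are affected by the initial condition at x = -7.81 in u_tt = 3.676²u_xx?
Domain of influence: [-14.7944, -0.8256]. Data at x = -7.81 spreads outward at speed 3.676.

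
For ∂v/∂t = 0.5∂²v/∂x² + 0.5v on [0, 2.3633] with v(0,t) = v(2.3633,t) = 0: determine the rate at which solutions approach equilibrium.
Eigenvalues: λₙ = 0.5n²π²/2.3633² - 0.5.
First three modes:
  n=1: λ₁ = 0.5π²/2.3633² - 0.5 ≈ 0.384
  n=2: λ₂ = 2π²/2.3633² - 0.5 ≈ 3.034
  n=3: λ₃ = 4.5π²/2.3633² - 0.5 ≈ 7.452
Since 0.5π²/2.3633² ≈ 0.884 > 0.5, all λₙ > 0.
The n=1 mode decays slowest → dominates as t → ∞.
Asymptotic: v ~ c₁ sin(πx/2.3633) e^{-λ₁t} with decay rate λ₁ ≈ 0.384.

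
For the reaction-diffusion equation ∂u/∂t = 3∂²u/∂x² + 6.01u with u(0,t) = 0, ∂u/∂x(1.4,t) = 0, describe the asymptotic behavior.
u grows unboundedly. Reaction dominates diffusion (r=6.01 > κπ²/(4L²)≈3.78); solution grows exponentially.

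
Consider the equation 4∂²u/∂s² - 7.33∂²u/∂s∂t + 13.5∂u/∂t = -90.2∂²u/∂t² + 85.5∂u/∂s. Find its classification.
Rewriting in standard form: 4∂²u/∂s² - 7.33∂²u/∂s∂t + 90.2∂²u/∂t² - 85.5∂u/∂s + 13.5∂u/∂t = 0. Elliptic. (A = 4, B = -7.33, C = 90.2 gives B² - 4AC = -1389.4711.)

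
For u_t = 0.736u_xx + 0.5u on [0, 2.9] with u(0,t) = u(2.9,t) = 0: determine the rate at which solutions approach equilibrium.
Eigenvalues: λₙ = 0.736n²π²/2.9² - 0.5.
First three modes:
  n=1: λ₁ = 0.736π²/2.9² - 0.5 ≈ 0.364
  n=2: λ₂ = 2.944π²/2.9² - 0.5 ≈ 2.955
  n=3: λ₃ = 6.624π²/2.9² - 0.5 ≈ 7.274
Since 0.736π²/2.9² ≈ 0.864 > 0.5, all λₙ > 0.
The n=1 mode decays slowest → dominates as t → ∞.
Asymptotic: u ~ c₁ sin(πx/2.9) e^{-λ₁t} with decay rate λ₁ ≈ 0.364.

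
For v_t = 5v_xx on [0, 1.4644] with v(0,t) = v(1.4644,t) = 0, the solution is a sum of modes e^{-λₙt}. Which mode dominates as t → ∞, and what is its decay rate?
Eigenvalues: λₙ = 5n²π²/1.4644².
First three modes:
  n=1: λ₁ = 5π²/1.4644² ≈ 23.012
  n=2: λ₂ = 20π²/1.4644² ≈ 92.047 (4× faster decay)
  n=3: λ₃ = 45π²/1.4644² ≈ 207.106 (9× faster decay)
As t → ∞, higher modes decay exponentially faster. The n=1 mode dominates: v ~ c₁ sin(πx/1.4644) e^{-λ₁t}.
Decay rate: λ₁ = 5π²/1.4644² ≈ 23.012.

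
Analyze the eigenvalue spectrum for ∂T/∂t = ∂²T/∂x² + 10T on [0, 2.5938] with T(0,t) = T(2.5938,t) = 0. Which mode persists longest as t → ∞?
Eigenvalues: λₙ = n²π²/2.5938² - 10.
First three modes:
  n=1: λ₁ = π²/2.5938² - 10 ≈ -8.533
  n=2: λ₂ = 4π²/2.5938² - 10 ≈ -4.132
  n=3: λ₃ = 9π²/2.5938² - 10 ≈ 3.203
Since π²/2.5938² ≈ 1.467 < 10, λ₁ < 0.
The n=1 mode grows fastest (−λₙ is largest for n=1) → dominates.
Asymptotic: T ~ c₁ sin(πx/2.5938) e^{8.533t} (exponential growth at rate −λ₁ ≈ 8.533).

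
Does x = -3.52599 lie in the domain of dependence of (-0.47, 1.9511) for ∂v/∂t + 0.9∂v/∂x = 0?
No. Only data at x = -2.22599 affects (-0.47, 1.9511). Advection has one-way propagation along characteristics.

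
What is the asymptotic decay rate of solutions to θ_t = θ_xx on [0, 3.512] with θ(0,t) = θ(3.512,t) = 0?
Eigenvalues: λₙ = n²π²/3.512².
First three modes:
  n=1: λ₁ = π²/3.512² ≈ 0.8
  n=2: λ₂ = 4π²/3.512² ≈ 3.201 (4× faster decay)
  n=3: λ₃ = 9π²/3.512² ≈ 7.202 (9× faster decay)
As t → ∞, higher modes decay exponentially faster. The n=1 mode dominates: θ ~ c₁ sin(πx/3.512) e^{-λ₁t}.
Decay rate: λ₁ = π²/3.512² ≈ 0.8.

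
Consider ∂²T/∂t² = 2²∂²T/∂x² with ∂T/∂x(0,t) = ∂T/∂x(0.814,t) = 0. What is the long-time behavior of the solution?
As t → ∞, T oscillates about a mean that drifts linearly in t (generically unbounded; no decay). There is no damping, so the nonconstant modes persist as standing waves (energy conserved, no decay). But with Neumann conditions at both ends the constant mode has eigenvalue 0: the spatial mean M(t) of T satisfies M'' = 0, so M(t) = M(0) + M'(0)·t. Unless the initial velocity has zero mean (∫T_t(x,0)dx = 0), the solution grows linearly in t (unbounded, though not exponentially); if it does have zero mean, the solution stays bounded and simply oscillates.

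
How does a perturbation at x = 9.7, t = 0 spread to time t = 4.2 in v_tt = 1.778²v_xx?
Domain of influence: [2.2324, 17.1676]. Data at x = 9.7 spreads outward at speed 1.778.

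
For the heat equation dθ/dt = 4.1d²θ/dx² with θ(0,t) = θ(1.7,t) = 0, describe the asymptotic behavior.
θ → 0. Heat diffuses out through both boundaries.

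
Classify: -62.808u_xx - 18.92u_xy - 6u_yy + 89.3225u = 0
Elliptic (discriminant = -1149.4256).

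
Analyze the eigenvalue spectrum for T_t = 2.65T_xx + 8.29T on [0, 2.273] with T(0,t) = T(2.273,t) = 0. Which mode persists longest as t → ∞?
Eigenvalues: λₙ = 2.65n²π²/2.273² - 8.29.
First three modes:
  n=1: λ₁ = 2.65π²/2.273² - 8.29 ≈ -3.228
  n=2: λ₂ = 10.6π²/2.273² - 8.29 ≈ 11.959
  n=3: λ₃ = 23.85π²/2.273² - 8.29 ≈ 37.271
Since 2.65π²/2.273² ≈ 5.062 < 8.29, λ₁ < 0.
The n=1 mode grows fastest (−λₙ is largest for n=1) → dominates.
Asymptotic: T ~ c₁ sin(πx/2.273) e^{3.228t} (exponential growth at rate −λ₁ ≈ 3.228).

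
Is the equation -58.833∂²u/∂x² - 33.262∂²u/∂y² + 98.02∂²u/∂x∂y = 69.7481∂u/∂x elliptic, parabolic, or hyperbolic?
Rewriting in standard form: -58.833∂²u/∂x² + 98.02∂²u/∂x∂y - 33.262∂²u/∂y² - 69.7481∂u/∂x = 0. Computing B² - 4AC with A = -58.833, B = 98.02, C = -33.262: discriminant = 1780.307416 (positive). Answer: hyperbolic.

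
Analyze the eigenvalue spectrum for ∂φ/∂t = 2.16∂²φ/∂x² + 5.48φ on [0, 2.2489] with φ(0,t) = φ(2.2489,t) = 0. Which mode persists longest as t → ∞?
Eigenvalues: λₙ = 2.16n²π²/2.2489² - 5.48.
First three modes:
  n=1: λ₁ = 2.16π²/2.2489² - 5.48 ≈ -1.265
  n=2: λ₂ = 8.64π²/2.2489² - 5.48 ≈ 11.381
  n=3: λ₃ = 19.44π²/2.2489² - 5.48 ≈ 32.456
Since 2.16π²/2.2489² ≈ 4.215 < 5.48, λ₁ < 0.
The n=1 mode grows fastest (−λₙ is largest for n=1) → dominates.
Asymptotic: φ ~ c₁ sin(πx/2.2489) e^{1.265t} (exponential growth at rate −λ₁ ≈ 1.265).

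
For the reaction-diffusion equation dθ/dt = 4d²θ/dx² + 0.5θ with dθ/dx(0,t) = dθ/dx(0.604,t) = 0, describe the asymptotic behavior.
θ grows unboundedly. With Neumann BCs the constant mode has diffusion eigenvalue 0, so any r > 0 makes it grow like e^(0.5t); solution grows exponentially.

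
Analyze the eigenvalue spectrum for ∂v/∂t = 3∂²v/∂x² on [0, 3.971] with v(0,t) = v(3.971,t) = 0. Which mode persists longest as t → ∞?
Eigenvalues: λₙ = 3n²π²/3.971².
First three modes:
  n=1: λ₁ = 3π²/3.971² ≈ 1.878
  n=2: λ₂ = 12π²/3.971² ≈ 7.511 (4× faster decay)
  n=3: λ₃ = 27π²/3.971² ≈ 16.899 (9× faster decay)
As t → ∞, higher modes decay exponentially faster. The n=1 mode dominates: v ~ c₁ sin(πx/3.971) e^{-λ₁t}.
Decay rate: λ₁ = 3π²/3.971² ≈ 1.878.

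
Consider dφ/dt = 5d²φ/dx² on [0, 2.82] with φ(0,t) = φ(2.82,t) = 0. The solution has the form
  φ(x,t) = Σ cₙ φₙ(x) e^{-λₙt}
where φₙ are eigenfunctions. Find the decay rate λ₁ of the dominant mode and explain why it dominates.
Eigenvalues: λₙ = 5n²π²/2.82².
First three modes:
  n=1: λ₁ = 5π²/2.82² ≈ 6.205
  n=2: λ₂ = 20π²/2.82² ≈ 24.822 (4× faster decay)
  n=3: λ₃ = 45π²/2.82² ≈ 55.849 (9× faster decay)
As t → ∞, higher modes decay exponentially faster. The n=1 mode dominates: φ ~ c₁ sin(πx/2.82) e^{-λ₁t}.
Decay rate: λ₁ = 5π²/2.82² ≈ 6.205.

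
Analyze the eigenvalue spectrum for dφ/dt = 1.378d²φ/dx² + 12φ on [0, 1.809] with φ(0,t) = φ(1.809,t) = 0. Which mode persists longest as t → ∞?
Eigenvalues: λₙ = 1.378n²π²/1.809² - 12.
First three modes:
  n=1: λ₁ = 1.378π²/1.809² - 12 ≈ -7.844
  n=2: λ₂ = 5.512π²/1.809² - 12 ≈ 4.624
  n=3: λ₃ = 12.402π²/1.809² - 12 ≈ 25.404
Since 1.378π²/1.809² ≈ 4.156 < 12, λ₁ < 0.
The n=1 mode grows fastest (−λₙ is largest for n=1) → dominates.
Asymptotic: φ ~ c₁ sin(πx/1.809) e^{7.844t} (exponential growth at rate −λ₁ ≈ 7.844).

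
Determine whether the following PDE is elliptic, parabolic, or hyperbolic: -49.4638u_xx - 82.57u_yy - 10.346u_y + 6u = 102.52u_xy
Rewriting in standard form: -49.4638u_xx - 102.52u_xy - 82.57u_yy - 10.346u_y + 6u = 0. Coefficients: A = -49.4638, B = -102.52, C = -82.57. B² - 4AC = -5826.553464, which is negative, so the equation is elliptic.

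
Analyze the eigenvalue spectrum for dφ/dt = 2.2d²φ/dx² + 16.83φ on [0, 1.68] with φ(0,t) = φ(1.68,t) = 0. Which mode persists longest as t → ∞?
Eigenvalues: λₙ = 2.2n²π²/1.68² - 16.83.
First three modes:
  n=1: λ₁ = 2.2π²/1.68² - 16.83 ≈ -9.137
  n=2: λ₂ = 8.8π²/1.68² - 16.83 ≈ 13.943
  n=3: λ₃ = 19.8π²/1.68² - 16.83 ≈ 52.408
Since 2.2π²/1.68² ≈ 7.693 < 16.83, λ₁ < 0.
The n=1 mode grows fastest (−λₙ is largest for n=1) → dominates.
Asymptotic: φ ~ c₁ sin(πx/1.68) e^{9.137t} (exponential growth at rate −λ₁ ≈ 9.137).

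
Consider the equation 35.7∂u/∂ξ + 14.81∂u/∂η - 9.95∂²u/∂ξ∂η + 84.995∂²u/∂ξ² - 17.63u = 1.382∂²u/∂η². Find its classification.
Rewriting in standard form: 84.995∂²u/∂ξ² - 9.95∂²u/∂ξ∂η - 1.382∂²u/∂η² + 35.7∂u/∂ξ + 14.81∂u/∂η - 17.63u = 0. Hyperbolic. (A = 84.995, B = -9.95, C = -1.382 gives B² - 4AC = 568.85486.)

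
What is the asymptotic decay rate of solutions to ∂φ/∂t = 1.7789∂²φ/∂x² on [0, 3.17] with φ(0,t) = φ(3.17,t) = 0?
Eigenvalues: λₙ = 1.7789n²π²/3.17².
First three modes:
  n=1: λ₁ = 1.7789π²/3.17² ≈ 1.747
  n=2: λ₂ = 7.1156π²/3.17² ≈ 6.989 (4× faster decay)
  n=3: λ₃ = 16.0101π²/3.17² ≈ 15.724 (9× faster decay)
As t → ∞, higher modes decay exponentially faster. The n=1 mode dominates: φ ~ c₁ sin(πx/3.17) e^{-λ₁t}.
Decay rate: λ₁ = 1.7789π²/3.17² ≈ 1.747.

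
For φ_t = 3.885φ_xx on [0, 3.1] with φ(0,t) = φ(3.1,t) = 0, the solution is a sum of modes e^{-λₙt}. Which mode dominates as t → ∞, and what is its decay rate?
Eigenvalues: λₙ = 3.885n²π²/3.1².
First three modes:
  n=1: λ₁ = 3.885π²/3.1² ≈ 3.99
  n=2: λ₂ = 15.54π²/3.1² ≈ 15.96 (4× faster decay)
  n=3: λ₃ = 34.965π²/3.1² ≈ 35.91 (9× faster decay)
As t → ∞, higher modes decay exponentially faster. The n=1 mode dominates: φ ~ c₁ sin(πx/3.1) e^{-λ₁t}.
Decay rate: λ₁ = 3.885π²/3.1² ≈ 3.99.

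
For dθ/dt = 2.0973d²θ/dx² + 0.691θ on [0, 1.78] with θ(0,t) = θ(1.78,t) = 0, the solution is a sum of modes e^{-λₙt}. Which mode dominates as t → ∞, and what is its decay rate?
Eigenvalues: λₙ = 2.0973n²π²/1.78² - 0.691.
First three modes:
  n=1: λ₁ = 2.0973π²/1.78² - 0.691 ≈ 5.842
  n=2: λ₂ = 8.3892π²/1.78² - 0.691 ≈ 25.441
  n=3: λ₃ = 18.8757π²/1.78² - 0.691 ≈ 58.107
Since 2.0973π²/1.78² ≈ 6.533 > 0.691, all λₙ > 0.
The n=1 mode decays slowest → dominates as t → ∞.
Asymptotic: θ ~ c₁ sin(πx/1.78) e^{-λ₁t} with decay rate λ₁ ≈ 5.842.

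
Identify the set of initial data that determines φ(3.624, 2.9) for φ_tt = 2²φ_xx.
Domain of dependence: [-2.176, 9.424]. Signals travel at speed 2, so data within |x - 3.624| ≤ 2·2.9 = 5.8 can reach the point.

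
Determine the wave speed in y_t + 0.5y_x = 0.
Speed = 0.5. Information travels along x - 0.5t = const (rightward).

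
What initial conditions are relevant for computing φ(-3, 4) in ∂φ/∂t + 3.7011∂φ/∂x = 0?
A single point: x = -17.8044. The characteristic through (-3, 4) is x - 3.7011t = const, so x = -3 - 3.7011·4 = -17.8044.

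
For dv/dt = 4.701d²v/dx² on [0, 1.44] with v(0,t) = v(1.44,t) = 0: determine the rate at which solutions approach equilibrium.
Eigenvalues: λₙ = 4.701n²π²/1.44².
First three modes:
  n=1: λ₁ = 4.701π²/1.44² ≈ 22.375
  n=2: λ₂ = 18.804π²/1.44² ≈ 89.5 (4× faster decay)
  n=3: λ₃ = 42.309π²/1.44² ≈ 201.376 (9× faster decay)
As t → ∞, higher modes decay exponentially faster. The n=1 mode dominates: v ~ c₁ sin(πx/1.44) e^{-λ₁t}.
Decay rate: λ₁ = 4.701π²/1.44² ≈ 22.375.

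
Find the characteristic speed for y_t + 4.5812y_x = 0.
Speed = 4.5812. Information travels along x - 4.5812t = const (rightward).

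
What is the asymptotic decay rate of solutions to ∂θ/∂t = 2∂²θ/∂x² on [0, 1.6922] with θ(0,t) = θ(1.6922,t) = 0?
Eigenvalues: λₙ = 2n²π²/1.6922².
First three modes:
  n=1: λ₁ = 2π²/1.6922² ≈ 6.893
  n=2: λ₂ = 8π²/1.6922² ≈ 27.573 (4× faster decay)
  n=3: λ₃ = 18π²/1.6922² ≈ 62.04 (9× faster decay)
As t → ∞, higher modes decay exponentially faster. The n=1 mode dominates: θ ~ c₁ sin(πx/1.6922) e^{-λ₁t}.
Decay rate: λ₁ = 2π²/1.6922² ≈ 6.893.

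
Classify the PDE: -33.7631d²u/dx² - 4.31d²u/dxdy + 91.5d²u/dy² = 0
A = -33.7631, B = -4.31, C = 91.5. Discriminant B² - 4AC = 12375.8707. Since 12375.8707 > 0, hyperbolic.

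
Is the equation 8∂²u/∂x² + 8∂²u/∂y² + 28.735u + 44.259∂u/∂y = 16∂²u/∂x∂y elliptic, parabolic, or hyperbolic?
Rewriting in standard form: 8∂²u/∂x² - 16∂²u/∂x∂y + 8∂²u/∂y² + 44.259∂u/∂y + 28.735u = 0. Computing B² - 4AC with A = 8, B = -16, C = 8: discriminant = 0 (zero). Answer: parabolic.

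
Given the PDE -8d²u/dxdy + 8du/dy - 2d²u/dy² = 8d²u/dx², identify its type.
Rewriting in standard form: -8d²u/dx² - 8d²u/dxdy - 2d²u/dy² + 8du/dy = 0. The second-order coefficients are A = -8, B = -8, C = -2. Since B² - 4AC = 0 = 0, this is a parabolic PDE.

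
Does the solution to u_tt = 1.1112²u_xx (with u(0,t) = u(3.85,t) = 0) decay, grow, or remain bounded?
u oscillates (no decay). Energy is conserved; the solution oscillates indefinitely as standing waves.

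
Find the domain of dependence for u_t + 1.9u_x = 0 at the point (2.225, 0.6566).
A single point: x = 0.97746. The characteristic through (2.225, 0.6566) is x - 1.9t = const, so x = 2.225 - 1.9·0.6566 = 0.97746.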